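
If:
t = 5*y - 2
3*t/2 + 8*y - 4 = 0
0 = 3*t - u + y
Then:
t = 8/31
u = 38/31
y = 14/31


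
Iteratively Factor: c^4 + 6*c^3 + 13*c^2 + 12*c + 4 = (c + 1)*(c^3 + 5*c^2 + 8*c + 4) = (c + 1)*(c + 2)*(c^2 + 3*c + 2) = (c + 1)^2*(c + 2)*(c + 2)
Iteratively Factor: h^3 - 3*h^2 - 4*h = (h + 1)*(h^2 - 4*h) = (h - 4)*(h + 1)*(h)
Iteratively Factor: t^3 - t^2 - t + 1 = (t - 1)*(t^2 - 1) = (t - 1)*(t + 1)*(t - 1)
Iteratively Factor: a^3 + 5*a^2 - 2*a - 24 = (a - 2)*(a^2 + 7*a + 12) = (a - 2)*(a + 4)*(a + 3)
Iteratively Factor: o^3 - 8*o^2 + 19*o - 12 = (o - 3)*(o^2 - 5*o + 4) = (o - 4)*(o - 3)*(o - 1)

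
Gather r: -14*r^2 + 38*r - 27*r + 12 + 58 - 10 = -14*r^2 + 11*r + 60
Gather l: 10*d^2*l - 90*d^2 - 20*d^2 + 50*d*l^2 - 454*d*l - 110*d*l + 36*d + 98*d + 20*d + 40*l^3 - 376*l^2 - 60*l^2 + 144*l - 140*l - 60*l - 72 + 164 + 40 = -110*d^2 + 154*d + 40*l^3 + l^2*(50*d - 436) + l*(10*d^2 - 564*d - 56) + 132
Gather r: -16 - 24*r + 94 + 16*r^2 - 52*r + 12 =16*r^2 - 76*r + 90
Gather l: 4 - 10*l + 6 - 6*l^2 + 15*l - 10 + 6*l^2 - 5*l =0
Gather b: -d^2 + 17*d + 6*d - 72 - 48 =-d^2 + 23*d - 120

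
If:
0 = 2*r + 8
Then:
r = -4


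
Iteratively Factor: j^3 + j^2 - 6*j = (j + 3)*(j^2 - 2*j) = j*(j + 3)*(j - 2)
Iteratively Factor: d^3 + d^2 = (d)*(d^2 + d) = d*(d + 1)*(d)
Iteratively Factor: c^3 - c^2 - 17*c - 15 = (c - 5)*(c^2 + 4*c + 3) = (c - 5)*(c + 3)*(c + 1)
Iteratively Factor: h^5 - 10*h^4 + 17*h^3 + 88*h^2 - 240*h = (h + 3)*(h^4 - 13*h^3 + 56*h^2 - 80*h) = h*(h + 3)*(h^3 - 13*h^2 + 56*h - 80) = h*(h - 4)*(h + 3)*(h^2 - 9*h + 20) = h*(h - 4)^2*(h + 3)*(h - 5)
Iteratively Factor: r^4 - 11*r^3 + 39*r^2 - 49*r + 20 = (r - 1)*(r^3 - 10*r^2 + 29*r - 20) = (r - 1)^2*(r^2 - 9*r + 20) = (r - 5)*(r - 1)^2*(r - 4)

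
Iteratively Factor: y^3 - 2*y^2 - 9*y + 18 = (y - 3)*(y^2 + y - 6) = (y - 3)*(y + 3)*(y - 2)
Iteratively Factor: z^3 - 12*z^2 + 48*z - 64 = (z - 4)*(z^2 - 8*z + 16) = (z - 4)^2*(z - 4)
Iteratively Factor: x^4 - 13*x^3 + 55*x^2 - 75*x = (x - 5)*(x^3 - 8*x^2 + 15*x) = (x - 5)^2*(x^2 - 3*x) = (x - 5)^2*(x - 3)*(x)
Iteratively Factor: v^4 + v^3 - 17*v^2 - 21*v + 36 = (v + 3)*(v^3 - 2*v^2 - 11*v + 12) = (v - 1)*(v + 3)*(v^2 - v - 12) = (v - 4)*(v - 1)*(v + 3)*(v + 3)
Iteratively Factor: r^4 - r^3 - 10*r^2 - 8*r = (r + 1)*(r^3 - 2*r^2 - 8*r) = r*(r + 1)*(r^2 - 2*r - 8) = r*(r - 4)*(r + 1)*(r + 2)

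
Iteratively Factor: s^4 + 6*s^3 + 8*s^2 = (s)*(s^3 + 6*s^2 + 8*s) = s^2*(s^2 + 6*s + 8) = s^2*(s + 2)*(s + 4)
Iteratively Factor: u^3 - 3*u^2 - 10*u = (u)*(u^2 - 3*u - 10) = u*(u - 5)*(u + 2)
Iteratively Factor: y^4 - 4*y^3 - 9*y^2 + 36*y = (y + 3)*(y^3 - 7*y^2 + 12*y) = (y - 3)*(y + 3)*(y^2 - 4*y) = y*(y - 3)*(y + 3)*(y - 4)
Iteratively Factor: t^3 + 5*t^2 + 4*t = (t + 1)*(t^2 + 4*t) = (t + 1)*(t + 4)*(t)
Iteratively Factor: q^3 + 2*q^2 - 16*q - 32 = (q + 4)*(q^2 - 2*q - 8) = (q + 2)*(q + 4)*(q - 4)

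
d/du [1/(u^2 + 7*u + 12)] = (-2*u - 7)/(u^2 + 7*u + 12)^2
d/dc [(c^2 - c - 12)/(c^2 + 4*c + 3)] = 5/(c^2 + 2*c + 1)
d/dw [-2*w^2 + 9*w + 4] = 9 - 4*w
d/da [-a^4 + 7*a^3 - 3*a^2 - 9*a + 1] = -4*a^3 + 21*a^2 - 6*a - 9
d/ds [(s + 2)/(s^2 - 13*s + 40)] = (s^2 - 13*s - (s + 2)*(2*s - 13) + 40)/(s^2 - 13*s + 40)^2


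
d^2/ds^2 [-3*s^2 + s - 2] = -6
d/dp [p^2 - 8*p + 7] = 2*p - 8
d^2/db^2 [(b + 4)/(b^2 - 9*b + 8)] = 2*((5 - 3*b)*(b^2 - 9*b + 8) + (b + 4)*(2*b - 9)^2)/(b^2 - 9*b + 8)^3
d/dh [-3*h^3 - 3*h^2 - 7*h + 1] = -9*h^2 - 6*h - 7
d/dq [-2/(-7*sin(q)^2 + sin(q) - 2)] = 2*(1 - 14*sin(q))*cos(q)/(7*sin(q)^2 - sin(q) + 2)^2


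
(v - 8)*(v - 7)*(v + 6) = v^3 - 9*v^2 - 34*v + 336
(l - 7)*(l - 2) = l^2 - 9*l + 14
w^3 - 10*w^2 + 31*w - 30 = (w - 5)*(w - 3)*(w - 2)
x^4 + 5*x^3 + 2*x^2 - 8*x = x*(x - 1)*(x + 2)*(x + 4)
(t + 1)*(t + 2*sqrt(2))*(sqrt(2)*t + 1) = sqrt(2)*t^3 + sqrt(2)*t^2 + 5*t^2 + 2*sqrt(2)*t + 5*t + 2*sqrt(2)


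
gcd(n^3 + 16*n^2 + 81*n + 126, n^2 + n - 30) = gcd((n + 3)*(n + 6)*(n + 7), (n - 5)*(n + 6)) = n + 6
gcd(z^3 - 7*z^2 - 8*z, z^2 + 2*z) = z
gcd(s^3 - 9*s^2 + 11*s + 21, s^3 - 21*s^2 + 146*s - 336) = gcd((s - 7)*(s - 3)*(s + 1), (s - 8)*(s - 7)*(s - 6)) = s - 7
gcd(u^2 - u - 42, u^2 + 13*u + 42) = u + 6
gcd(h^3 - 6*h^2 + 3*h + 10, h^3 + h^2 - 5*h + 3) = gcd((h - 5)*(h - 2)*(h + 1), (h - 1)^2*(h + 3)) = 1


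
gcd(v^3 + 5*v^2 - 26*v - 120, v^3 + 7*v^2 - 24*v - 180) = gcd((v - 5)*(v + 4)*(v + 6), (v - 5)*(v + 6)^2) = v^2 + v - 30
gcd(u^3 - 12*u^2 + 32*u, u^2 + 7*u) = u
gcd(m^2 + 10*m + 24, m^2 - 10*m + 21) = 1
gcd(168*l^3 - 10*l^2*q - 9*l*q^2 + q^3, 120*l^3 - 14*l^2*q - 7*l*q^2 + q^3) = -24*l^2 - 2*l*q + q^2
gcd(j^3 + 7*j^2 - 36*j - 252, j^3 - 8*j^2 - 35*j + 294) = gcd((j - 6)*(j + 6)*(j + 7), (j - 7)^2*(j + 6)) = j + 6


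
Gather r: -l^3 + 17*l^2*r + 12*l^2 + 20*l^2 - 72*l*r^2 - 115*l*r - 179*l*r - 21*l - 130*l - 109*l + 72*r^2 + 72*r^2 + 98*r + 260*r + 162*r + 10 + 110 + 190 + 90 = -l^3 + 32*l^2 - 260*l + r^2*(144 - 72*l) + r*(17*l^2 - 294*l + 520) + 400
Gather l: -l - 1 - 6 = -l - 7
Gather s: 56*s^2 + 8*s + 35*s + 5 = 56*s^2 + 43*s + 5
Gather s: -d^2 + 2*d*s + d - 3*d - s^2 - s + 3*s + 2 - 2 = -d^2 - 2*d - s^2 + s*(2*d + 2)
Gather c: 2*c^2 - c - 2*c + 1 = 2*c^2 - 3*c + 1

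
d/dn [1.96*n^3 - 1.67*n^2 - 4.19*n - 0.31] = 5.88*n^2 - 3.34*n - 4.19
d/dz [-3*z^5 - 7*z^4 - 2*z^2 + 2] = z*(-15*z^3 - 28*z^2 - 4)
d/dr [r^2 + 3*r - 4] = 2*r + 3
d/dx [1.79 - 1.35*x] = -1.35000000000000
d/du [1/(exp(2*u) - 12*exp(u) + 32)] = 2*(6 - exp(u))*exp(u)/(exp(2*u) - 12*exp(u) + 32)^2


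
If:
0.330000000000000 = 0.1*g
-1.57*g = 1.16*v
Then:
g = 3.30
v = -4.47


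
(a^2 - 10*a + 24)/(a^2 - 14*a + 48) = (a - 4)/(a - 8)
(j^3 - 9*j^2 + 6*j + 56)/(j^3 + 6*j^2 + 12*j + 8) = (j^2 - 11*j + 28)/(j^2 + 4*j + 4)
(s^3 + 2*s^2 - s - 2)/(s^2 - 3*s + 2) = (s^2 + 3*s + 2)/(s - 2)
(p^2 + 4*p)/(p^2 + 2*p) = (p + 4)/(p + 2)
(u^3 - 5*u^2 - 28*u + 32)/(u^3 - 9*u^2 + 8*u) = (u + 4)/u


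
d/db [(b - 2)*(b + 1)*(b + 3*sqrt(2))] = 3*b^2 - 2*b + 6*sqrt(2)*b - 3*sqrt(2) - 2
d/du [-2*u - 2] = -2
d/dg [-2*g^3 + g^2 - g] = -6*g^2 + 2*g - 1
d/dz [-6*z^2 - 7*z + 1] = -12*z - 7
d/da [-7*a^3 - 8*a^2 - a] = -21*a^2 - 16*a - 1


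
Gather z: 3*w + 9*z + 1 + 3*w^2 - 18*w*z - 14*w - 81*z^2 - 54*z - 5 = 3*w^2 - 11*w - 81*z^2 + z*(-18*w - 45) - 4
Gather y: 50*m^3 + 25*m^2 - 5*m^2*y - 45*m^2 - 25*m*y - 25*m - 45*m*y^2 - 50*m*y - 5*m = 50*m^3 - 20*m^2 - 45*m*y^2 - 30*m + y*(-5*m^2 - 75*m)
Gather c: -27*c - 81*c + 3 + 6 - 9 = -108*c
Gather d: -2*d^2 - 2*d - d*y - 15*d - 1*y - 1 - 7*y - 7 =-2*d^2 + d*(-y - 17) - 8*y - 8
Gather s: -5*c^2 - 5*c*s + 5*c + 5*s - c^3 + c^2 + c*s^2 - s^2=-c^3 - 4*c^2 + 5*c + s^2*(c - 1) + s*(5 - 5*c)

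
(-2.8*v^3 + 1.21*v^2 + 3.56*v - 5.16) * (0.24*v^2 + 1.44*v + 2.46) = -0.672*v^5 - 3.7416*v^4 - 4.2912*v^3 + 6.8646*v^2 + 1.3272*v - 12.6936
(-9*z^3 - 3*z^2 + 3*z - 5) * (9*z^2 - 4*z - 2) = -81*z^5 + 9*z^4 + 57*z^3 - 51*z^2 + 14*z + 10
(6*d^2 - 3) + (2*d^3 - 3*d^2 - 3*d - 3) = 2*d^3 + 3*d^2 - 3*d - 6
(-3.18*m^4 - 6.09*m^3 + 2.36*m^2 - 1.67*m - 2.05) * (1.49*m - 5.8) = -4.7382*m^5 + 9.3699*m^4 + 38.8384*m^3 - 16.1763*m^2 + 6.6315*m + 11.89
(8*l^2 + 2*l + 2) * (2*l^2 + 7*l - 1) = 16*l^4 + 60*l^3 + 10*l^2 + 12*l - 2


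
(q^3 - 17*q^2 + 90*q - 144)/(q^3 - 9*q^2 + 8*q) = (q^2 - 9*q + 18)/(q*(q - 1))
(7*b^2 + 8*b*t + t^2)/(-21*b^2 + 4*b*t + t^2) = (b + t)/(-3*b + t)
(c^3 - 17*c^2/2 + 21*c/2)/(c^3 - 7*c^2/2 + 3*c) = (c - 7)/(c - 2)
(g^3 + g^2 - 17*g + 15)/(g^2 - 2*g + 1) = (g^2 + 2*g - 15)/(g - 1)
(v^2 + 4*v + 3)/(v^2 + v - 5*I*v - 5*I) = (v + 3)/(v - 5*I)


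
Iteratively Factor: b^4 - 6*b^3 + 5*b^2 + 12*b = (b)*(b^3 - 6*b^2 + 5*b + 12) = b*(b - 3)*(b^2 - 3*b - 4) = b*(b - 3)*(b + 1)*(b - 4)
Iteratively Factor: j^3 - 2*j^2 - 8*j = (j)*(j^2 - 2*j - 8) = j*(j - 4)*(j + 2)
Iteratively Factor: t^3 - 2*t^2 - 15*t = (t - 5)*(t^2 + 3*t) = (t - 5)*(t + 3)*(t)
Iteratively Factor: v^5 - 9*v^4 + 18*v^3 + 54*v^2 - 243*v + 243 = (v - 3)*(v^4 - 6*v^3 + 54*v - 81) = (v - 3)^2*(v^3 - 3*v^2 - 9*v + 27) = (v - 3)^3*(v^2 - 9) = (v - 3)^3*(v + 3)*(v - 3)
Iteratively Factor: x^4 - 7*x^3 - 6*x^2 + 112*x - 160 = (x + 4)*(x^3 - 11*x^2 + 38*x - 40) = (x - 5)*(x + 4)*(x^2 - 6*x + 8) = (x - 5)*(x - 4)*(x + 4)*(x - 2)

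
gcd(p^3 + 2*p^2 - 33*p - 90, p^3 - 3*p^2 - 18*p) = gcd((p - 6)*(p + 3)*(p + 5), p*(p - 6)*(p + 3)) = p^2 - 3*p - 18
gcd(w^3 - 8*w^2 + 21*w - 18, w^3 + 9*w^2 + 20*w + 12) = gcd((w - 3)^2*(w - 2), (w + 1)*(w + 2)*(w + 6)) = 1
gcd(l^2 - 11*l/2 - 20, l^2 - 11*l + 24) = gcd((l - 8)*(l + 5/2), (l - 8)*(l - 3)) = l - 8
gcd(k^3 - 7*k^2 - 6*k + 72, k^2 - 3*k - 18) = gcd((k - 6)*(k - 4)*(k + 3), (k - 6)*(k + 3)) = k^2 - 3*k - 18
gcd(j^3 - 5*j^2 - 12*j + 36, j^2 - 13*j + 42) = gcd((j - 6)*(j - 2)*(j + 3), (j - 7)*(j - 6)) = j - 6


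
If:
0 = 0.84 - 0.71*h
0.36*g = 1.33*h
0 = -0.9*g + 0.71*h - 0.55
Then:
No Solution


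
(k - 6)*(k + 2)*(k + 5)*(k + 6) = k^4 + 7*k^3 - 26*k^2 - 252*k - 360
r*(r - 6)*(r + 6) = r^3 - 36*r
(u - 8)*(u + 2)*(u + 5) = u^3 - u^2 - 46*u - 80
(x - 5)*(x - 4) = x^2 - 9*x + 20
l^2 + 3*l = l*(l + 3)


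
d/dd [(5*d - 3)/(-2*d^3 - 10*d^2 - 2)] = (-5*d^3 - 25*d^2 + d*(3*d + 10)*(5*d - 3) - 5)/(2*(d^3 + 5*d^2 + 1)^2)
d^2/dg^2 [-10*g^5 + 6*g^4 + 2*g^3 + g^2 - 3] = -200*g^3 + 72*g^2 + 12*g + 2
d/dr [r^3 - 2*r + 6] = 3*r^2 - 2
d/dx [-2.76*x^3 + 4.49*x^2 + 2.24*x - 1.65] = -8.28*x^2 + 8.98*x + 2.24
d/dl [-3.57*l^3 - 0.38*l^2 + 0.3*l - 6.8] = -10.71*l^2 - 0.76*l + 0.3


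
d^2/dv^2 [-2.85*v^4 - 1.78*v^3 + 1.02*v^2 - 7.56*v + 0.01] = -34.2*v^2 - 10.68*v + 2.04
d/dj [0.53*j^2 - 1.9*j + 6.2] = 1.06*j - 1.9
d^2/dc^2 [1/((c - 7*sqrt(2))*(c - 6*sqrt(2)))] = 2*(3*c^2 - 39*sqrt(2)*c + 254)/(c^6 - 39*sqrt(2)*c^5 + 1266*c^4 - 10946*sqrt(2)*c^3 + 106344*c^2 - 275184*sqrt(2)*c + 592704)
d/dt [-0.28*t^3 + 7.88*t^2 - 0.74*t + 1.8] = -0.84*t^2 + 15.76*t - 0.74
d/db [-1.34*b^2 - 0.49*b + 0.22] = -2.68*b - 0.49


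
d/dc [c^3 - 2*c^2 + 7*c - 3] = 3*c^2 - 4*c + 7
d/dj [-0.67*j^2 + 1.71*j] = 1.71 - 1.34*j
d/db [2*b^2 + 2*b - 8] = 4*b + 2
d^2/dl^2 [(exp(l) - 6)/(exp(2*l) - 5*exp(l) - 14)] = (exp(4*l) - 19*exp(3*l) + 174*exp(2*l) - 556*exp(l) + 616)*exp(l)/(exp(6*l) - 15*exp(5*l) + 33*exp(4*l) + 295*exp(3*l) - 462*exp(2*l) - 2940*exp(l) - 2744)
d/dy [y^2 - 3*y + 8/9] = 2*y - 3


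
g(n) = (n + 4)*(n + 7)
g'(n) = 2*n + 11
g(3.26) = 74.49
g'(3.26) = 17.52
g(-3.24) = 2.86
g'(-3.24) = 4.52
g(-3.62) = 1.28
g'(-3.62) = 3.76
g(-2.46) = 6.99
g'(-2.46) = 6.08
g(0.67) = 35.82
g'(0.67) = 12.34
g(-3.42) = 2.08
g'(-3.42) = 4.16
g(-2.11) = 9.24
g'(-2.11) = 6.78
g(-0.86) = 19.28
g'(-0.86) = 9.28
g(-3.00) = 4.00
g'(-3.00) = 5.00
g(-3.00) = 4.00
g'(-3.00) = 5.00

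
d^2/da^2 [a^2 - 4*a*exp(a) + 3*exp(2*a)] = -4*a*exp(a) + 12*exp(2*a) - 8*exp(a) + 2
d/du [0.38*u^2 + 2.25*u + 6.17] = 0.76*u + 2.25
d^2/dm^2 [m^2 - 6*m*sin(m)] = 6*m*sin(m) - 12*cos(m) + 2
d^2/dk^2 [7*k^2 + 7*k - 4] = 14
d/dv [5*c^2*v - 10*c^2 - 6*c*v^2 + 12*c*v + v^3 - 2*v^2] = 5*c^2 - 12*c*v + 12*c + 3*v^2 - 4*v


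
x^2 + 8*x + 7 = (x + 1)*(x + 7)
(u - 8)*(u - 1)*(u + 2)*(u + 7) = u^4 - 59*u^2 - 54*u + 112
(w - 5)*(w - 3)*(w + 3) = w^3 - 5*w^2 - 9*w + 45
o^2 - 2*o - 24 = (o - 6)*(o + 4)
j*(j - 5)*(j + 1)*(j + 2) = j^4 - 2*j^3 - 13*j^2 - 10*j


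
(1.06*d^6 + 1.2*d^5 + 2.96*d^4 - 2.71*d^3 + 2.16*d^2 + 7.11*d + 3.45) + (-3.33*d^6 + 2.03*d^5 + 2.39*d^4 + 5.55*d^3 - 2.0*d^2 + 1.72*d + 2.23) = -2.27*d^6 + 3.23*d^5 + 5.35*d^4 + 2.84*d^3 + 0.16*d^2 + 8.83*d + 5.68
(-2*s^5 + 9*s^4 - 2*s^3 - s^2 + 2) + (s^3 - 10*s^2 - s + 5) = -2*s^5 + 9*s^4 - s^3 - 11*s^2 - s + 7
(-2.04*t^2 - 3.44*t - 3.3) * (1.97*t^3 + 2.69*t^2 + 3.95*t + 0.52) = -4.0188*t^5 - 12.2644*t^4 - 23.8126*t^3 - 23.5258*t^2 - 14.8238*t - 1.716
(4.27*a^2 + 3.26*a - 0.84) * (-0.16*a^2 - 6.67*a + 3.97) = -0.6832*a^4 - 29.0025*a^3 - 4.6579*a^2 + 18.545*a - 3.3348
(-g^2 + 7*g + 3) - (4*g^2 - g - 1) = -5*g^2 + 8*g + 4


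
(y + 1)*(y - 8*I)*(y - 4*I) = y^3 + y^2 - 12*I*y^2 - 32*y - 12*I*y - 32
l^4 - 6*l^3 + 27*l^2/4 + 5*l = l*(l - 4)*(l - 5/2)*(l + 1/2)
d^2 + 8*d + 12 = (d + 2)*(d + 6)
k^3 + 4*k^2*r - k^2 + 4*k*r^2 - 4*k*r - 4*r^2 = (k - 1)*(k + 2*r)^2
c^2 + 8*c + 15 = (c + 3)*(c + 5)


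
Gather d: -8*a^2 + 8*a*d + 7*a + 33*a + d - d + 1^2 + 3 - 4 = -8*a^2 + 8*a*d + 40*a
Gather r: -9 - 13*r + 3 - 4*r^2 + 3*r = -4*r^2 - 10*r - 6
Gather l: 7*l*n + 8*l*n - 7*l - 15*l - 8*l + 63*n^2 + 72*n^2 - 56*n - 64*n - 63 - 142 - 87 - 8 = l*(15*n - 30) + 135*n^2 - 120*n - 300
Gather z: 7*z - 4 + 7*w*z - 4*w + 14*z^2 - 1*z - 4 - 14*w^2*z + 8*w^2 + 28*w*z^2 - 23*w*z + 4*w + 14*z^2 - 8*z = 8*w^2 + z^2*(28*w + 28) + z*(-14*w^2 - 16*w - 2) - 8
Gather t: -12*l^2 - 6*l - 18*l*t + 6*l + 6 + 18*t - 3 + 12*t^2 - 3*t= -12*l^2 + 12*t^2 + t*(15 - 18*l) + 3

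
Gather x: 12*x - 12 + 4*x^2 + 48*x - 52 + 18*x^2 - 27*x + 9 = 22*x^2 + 33*x - 55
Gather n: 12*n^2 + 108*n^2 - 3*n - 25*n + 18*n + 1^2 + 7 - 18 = 120*n^2 - 10*n - 10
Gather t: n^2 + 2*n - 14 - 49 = n^2 + 2*n - 63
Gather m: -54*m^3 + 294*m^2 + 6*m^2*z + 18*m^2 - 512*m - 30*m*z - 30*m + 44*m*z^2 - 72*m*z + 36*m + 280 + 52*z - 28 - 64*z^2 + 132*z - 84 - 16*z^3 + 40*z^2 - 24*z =-54*m^3 + m^2*(6*z + 312) + m*(44*z^2 - 102*z - 506) - 16*z^3 - 24*z^2 + 160*z + 168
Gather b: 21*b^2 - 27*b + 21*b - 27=21*b^2 - 6*b - 27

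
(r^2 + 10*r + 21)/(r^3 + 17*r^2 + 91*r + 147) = 1/(r + 7)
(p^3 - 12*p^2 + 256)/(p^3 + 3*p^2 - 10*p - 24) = (p^2 - 16*p + 64)/(p^2 - p - 6)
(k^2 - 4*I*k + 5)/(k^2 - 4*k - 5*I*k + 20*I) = (k + I)/(k - 4)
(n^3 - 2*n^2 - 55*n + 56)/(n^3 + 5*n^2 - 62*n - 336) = (n - 1)/(n + 6)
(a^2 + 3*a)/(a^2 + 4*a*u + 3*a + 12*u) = a/(a + 4*u)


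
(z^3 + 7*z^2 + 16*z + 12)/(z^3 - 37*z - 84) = (z^2 + 4*z + 4)/(z^2 - 3*z - 28)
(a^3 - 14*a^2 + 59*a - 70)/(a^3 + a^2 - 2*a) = (a^3 - 14*a^2 + 59*a - 70)/(a*(a^2 + a - 2))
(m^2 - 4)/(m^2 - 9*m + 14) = (m + 2)/(m - 7)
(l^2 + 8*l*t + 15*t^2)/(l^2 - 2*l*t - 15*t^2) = (-l - 5*t)/(-l + 5*t)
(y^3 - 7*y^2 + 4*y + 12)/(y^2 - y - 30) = (y^2 - y - 2)/(y + 5)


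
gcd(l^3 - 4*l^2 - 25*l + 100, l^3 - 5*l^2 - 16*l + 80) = l^2 - 9*l + 20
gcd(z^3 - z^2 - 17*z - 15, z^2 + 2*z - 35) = z - 5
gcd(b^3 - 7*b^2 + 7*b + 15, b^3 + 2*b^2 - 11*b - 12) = b^2 - 2*b - 3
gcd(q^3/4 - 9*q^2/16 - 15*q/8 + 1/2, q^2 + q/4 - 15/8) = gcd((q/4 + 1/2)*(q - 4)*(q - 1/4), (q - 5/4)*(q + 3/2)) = 1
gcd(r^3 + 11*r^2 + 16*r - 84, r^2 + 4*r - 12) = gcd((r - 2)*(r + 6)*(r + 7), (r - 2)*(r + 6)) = r^2 + 4*r - 12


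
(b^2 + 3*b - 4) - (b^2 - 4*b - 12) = 7*b + 8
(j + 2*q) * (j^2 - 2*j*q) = j^3 - 4*j*q^2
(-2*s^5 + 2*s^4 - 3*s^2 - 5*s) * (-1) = 2*s^5 - 2*s^4 + 3*s^2 + 5*s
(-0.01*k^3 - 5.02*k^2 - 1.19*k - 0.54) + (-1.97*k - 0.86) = -0.01*k^3 - 5.02*k^2 - 3.16*k - 1.4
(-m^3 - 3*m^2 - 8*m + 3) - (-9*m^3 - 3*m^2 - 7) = 8*m^3 - 8*m + 10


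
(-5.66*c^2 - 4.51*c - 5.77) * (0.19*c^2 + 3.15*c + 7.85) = -1.0754*c^4 - 18.6859*c^3 - 59.7338*c^2 - 53.579*c - 45.2945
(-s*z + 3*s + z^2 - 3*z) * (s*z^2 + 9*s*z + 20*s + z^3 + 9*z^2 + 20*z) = -s^2*z^3 - 6*s^2*z^2 + 7*s^2*z + 60*s^2 + z^5 + 6*z^4 - 7*z^3 - 60*z^2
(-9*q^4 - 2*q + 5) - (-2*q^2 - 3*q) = -9*q^4 + 2*q^2 + q + 5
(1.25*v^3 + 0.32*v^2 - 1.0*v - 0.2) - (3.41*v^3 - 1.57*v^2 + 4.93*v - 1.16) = -2.16*v^3 + 1.89*v^2 - 5.93*v + 0.96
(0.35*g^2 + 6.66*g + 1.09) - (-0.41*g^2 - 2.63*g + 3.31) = 0.76*g^2 + 9.29*g - 2.22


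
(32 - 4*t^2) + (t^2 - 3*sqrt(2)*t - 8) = -3*t^2 - 3*sqrt(2)*t + 24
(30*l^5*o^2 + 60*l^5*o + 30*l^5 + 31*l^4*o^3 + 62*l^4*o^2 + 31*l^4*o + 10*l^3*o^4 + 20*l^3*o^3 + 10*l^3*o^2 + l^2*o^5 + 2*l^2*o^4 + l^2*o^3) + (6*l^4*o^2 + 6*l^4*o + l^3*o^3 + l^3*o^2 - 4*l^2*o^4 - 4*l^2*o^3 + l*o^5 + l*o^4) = 30*l^5*o^2 + 60*l^5*o + 30*l^5 + 31*l^4*o^3 + 68*l^4*o^2 + 37*l^4*o + 10*l^3*o^4 + 21*l^3*o^3 + 11*l^3*o^2 + l^2*o^5 - 2*l^2*o^4 - 3*l^2*o^3 + l*o^5 + l*o^4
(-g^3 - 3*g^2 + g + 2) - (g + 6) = -g^3 - 3*g^2 - 4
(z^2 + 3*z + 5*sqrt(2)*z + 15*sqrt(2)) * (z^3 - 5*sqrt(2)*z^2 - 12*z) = z^5 + 3*z^4 - 62*z^3 - 186*z^2 - 60*sqrt(2)*z^2 - 180*sqrt(2)*z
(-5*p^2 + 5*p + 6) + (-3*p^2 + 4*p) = -8*p^2 + 9*p + 6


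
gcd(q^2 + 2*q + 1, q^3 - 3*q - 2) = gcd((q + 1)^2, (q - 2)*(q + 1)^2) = q^2 + 2*q + 1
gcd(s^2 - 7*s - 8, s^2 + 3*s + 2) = s + 1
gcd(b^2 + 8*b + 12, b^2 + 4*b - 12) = b + 6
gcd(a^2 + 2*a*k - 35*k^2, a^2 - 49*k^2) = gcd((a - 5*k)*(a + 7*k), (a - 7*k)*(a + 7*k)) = a + 7*k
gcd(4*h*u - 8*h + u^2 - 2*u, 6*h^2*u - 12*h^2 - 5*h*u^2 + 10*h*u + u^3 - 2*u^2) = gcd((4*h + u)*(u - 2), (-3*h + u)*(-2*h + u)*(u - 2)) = u - 2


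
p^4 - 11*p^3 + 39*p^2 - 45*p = p*(p - 5)*(p - 3)^2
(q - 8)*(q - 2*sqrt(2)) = q^2 - 8*q - 2*sqrt(2)*q + 16*sqrt(2)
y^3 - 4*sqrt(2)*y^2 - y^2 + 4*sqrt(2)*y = y*(y - 1)*(y - 4*sqrt(2))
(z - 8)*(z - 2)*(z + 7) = z^3 - 3*z^2 - 54*z + 112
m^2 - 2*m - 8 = (m - 4)*(m + 2)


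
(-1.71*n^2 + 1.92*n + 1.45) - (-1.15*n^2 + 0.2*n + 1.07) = -0.56*n^2 + 1.72*n + 0.38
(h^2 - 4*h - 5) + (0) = h^2 - 4*h - 5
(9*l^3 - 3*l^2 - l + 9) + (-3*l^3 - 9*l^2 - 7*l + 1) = 6*l^3 - 12*l^2 - 8*l + 10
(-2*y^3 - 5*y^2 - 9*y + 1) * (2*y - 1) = -4*y^4 - 8*y^3 - 13*y^2 + 11*y - 1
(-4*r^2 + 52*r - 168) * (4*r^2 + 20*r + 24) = -16*r^4 + 128*r^3 + 272*r^2 - 2112*r - 4032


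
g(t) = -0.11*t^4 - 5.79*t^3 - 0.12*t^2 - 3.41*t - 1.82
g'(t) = -0.44*t^3 - 17.37*t^2 - 0.24*t - 3.41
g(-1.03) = 7.77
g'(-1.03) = -21.11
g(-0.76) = 3.21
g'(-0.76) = -13.07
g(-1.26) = 13.59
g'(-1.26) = -29.80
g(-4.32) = 439.16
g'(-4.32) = -291.07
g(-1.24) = 13.00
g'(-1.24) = -28.98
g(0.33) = -3.17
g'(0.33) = -5.40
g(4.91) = -770.75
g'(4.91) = -475.43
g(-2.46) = 88.01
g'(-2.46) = -101.39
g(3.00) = -178.37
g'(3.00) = -172.34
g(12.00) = -12346.10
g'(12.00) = -3267.89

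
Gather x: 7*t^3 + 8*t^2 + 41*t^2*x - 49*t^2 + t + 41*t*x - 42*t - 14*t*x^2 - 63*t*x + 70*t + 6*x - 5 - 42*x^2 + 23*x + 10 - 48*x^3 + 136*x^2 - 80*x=7*t^3 - 41*t^2 + 29*t - 48*x^3 + x^2*(94 - 14*t) + x*(41*t^2 - 22*t - 51) + 5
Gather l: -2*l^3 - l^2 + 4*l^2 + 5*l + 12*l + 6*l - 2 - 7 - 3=-2*l^3 + 3*l^2 + 23*l - 12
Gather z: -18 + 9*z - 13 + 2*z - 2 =11*z - 33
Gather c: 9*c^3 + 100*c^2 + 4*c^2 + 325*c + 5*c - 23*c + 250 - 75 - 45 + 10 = 9*c^3 + 104*c^2 + 307*c + 140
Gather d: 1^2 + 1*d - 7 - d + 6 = 0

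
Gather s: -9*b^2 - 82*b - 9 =-9*b^2 - 82*b - 9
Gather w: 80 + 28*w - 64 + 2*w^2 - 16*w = 2*w^2 + 12*w + 16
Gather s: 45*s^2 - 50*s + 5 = 45*s^2 - 50*s + 5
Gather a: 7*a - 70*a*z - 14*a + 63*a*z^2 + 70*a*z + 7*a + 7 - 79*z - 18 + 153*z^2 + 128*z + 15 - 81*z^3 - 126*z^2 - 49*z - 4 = 63*a*z^2 - 81*z^3 + 27*z^2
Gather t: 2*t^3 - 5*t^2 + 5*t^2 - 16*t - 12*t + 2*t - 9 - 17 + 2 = 2*t^3 - 26*t - 24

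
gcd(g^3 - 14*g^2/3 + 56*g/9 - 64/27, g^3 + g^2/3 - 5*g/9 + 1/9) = 1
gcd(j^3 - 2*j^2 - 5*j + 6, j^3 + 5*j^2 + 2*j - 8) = j^2 + j - 2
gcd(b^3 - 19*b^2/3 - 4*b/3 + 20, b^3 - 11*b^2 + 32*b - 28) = b - 2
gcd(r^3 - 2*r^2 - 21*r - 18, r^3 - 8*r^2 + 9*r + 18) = r^2 - 5*r - 6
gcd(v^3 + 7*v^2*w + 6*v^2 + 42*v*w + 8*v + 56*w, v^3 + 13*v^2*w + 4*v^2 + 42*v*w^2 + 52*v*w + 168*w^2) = v^2 + 7*v*w + 4*v + 28*w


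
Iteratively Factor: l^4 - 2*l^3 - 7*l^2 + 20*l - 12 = (l + 3)*(l^3 - 5*l^2 + 8*l - 4) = (l - 1)*(l + 3)*(l^2 - 4*l + 4) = (l - 2)*(l - 1)*(l + 3)*(l - 2)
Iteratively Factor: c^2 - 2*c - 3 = (c - 3)*(c + 1)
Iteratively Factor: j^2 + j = (j)*(j + 1)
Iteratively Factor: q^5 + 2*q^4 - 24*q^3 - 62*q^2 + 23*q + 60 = (q + 4)*(q^4 - 2*q^3 - 16*q^2 + 2*q + 15) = (q - 5)*(q + 4)*(q^3 + 3*q^2 - q - 3) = (q - 5)*(q + 1)*(q + 4)*(q^2 + 2*q - 3) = (q - 5)*(q - 1)*(q + 1)*(q + 4)*(q + 3)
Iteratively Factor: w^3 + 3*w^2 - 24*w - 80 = (w - 5)*(w^2 + 8*w + 16) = (w - 5)*(w + 4)*(w + 4)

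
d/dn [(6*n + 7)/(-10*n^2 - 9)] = 2*(30*n^2 + 70*n - 27)/(100*n^4 + 180*n^2 + 81)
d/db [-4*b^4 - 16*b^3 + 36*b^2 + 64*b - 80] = -16*b^3 - 48*b^2 + 72*b + 64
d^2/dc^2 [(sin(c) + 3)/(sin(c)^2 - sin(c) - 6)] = (sin(c)^5 + 13*sin(c)^4 + 25*sin(c)^3 + 51*sin(c)^2 - 30)/(sin(c) + cos(c)^2 + 5)^3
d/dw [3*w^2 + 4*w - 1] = 6*w + 4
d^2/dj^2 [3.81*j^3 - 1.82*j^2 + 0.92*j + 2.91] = 22.86*j - 3.64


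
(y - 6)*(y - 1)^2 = y^3 - 8*y^2 + 13*y - 6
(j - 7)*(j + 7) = j^2 - 49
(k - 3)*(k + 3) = k^2 - 9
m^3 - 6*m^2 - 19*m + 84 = (m - 7)*(m - 3)*(m + 4)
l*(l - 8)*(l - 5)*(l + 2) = l^4 - 11*l^3 + 14*l^2 + 80*l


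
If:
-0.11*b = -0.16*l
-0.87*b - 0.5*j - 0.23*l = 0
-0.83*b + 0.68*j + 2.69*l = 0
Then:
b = 0.00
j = 0.00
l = 0.00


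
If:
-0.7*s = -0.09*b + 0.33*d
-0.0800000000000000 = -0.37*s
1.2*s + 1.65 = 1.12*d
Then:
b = 7.93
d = 1.70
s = 0.22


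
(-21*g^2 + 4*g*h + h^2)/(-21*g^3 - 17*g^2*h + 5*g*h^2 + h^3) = 1/(g + h)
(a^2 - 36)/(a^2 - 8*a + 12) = (a + 6)/(a - 2)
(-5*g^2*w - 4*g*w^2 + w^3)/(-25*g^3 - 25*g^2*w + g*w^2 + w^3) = w/(5*g + w)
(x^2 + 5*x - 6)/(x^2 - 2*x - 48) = (x - 1)/(x - 8)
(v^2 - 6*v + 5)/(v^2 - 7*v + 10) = (v - 1)/(v - 2)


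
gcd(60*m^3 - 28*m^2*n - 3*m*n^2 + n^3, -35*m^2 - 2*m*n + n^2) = 5*m + n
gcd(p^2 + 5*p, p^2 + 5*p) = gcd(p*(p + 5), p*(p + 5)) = p^2 + 5*p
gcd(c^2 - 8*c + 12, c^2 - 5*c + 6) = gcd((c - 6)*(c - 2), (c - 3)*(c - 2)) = c - 2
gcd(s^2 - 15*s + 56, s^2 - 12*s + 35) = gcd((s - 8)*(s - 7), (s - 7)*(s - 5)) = s - 7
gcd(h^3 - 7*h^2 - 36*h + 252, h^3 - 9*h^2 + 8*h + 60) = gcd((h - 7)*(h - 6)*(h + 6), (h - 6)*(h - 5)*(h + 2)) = h - 6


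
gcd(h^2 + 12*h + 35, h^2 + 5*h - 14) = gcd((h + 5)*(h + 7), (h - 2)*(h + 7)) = h + 7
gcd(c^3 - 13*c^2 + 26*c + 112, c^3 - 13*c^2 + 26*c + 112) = c^3 - 13*c^2 + 26*c + 112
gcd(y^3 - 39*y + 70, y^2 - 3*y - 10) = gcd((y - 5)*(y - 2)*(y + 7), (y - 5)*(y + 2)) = y - 5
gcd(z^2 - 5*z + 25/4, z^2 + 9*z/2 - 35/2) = z - 5/2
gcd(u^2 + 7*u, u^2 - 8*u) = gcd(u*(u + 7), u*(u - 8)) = u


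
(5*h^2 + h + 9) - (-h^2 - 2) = 6*h^2 + h + 11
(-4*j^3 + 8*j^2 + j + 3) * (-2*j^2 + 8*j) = 8*j^5 - 48*j^4 + 62*j^3 + 2*j^2 + 24*j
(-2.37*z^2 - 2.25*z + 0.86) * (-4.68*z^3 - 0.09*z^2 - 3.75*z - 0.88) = 11.0916*z^5 + 10.7433*z^4 + 5.0652*z^3 + 10.4457*z^2 - 1.245*z - 0.7568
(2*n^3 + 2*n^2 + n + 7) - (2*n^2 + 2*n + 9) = 2*n^3 - n - 2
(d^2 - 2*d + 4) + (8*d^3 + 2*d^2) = 8*d^3 + 3*d^2 - 2*d + 4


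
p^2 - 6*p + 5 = (p - 5)*(p - 1)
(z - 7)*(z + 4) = z^2 - 3*z - 28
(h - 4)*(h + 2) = h^2 - 2*h - 8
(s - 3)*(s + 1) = s^2 - 2*s - 3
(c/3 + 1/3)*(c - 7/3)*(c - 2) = c^3/3 - 10*c^2/9 + c/9 + 14/9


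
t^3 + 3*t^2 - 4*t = t*(t - 1)*(t + 4)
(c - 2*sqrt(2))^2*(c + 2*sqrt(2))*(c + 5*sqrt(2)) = c^4 + 3*sqrt(2)*c^3 - 28*c^2 - 24*sqrt(2)*c + 160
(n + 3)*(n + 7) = n^2 + 10*n + 21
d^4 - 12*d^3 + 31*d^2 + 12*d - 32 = (d - 8)*(d - 4)*(d - 1)*(d + 1)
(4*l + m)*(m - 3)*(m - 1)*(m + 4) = 4*l*m^3 - 52*l*m + 48*l + m^4 - 13*m^2 + 12*m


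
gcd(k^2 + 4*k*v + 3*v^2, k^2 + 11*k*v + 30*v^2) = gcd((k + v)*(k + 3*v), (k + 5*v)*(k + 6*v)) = 1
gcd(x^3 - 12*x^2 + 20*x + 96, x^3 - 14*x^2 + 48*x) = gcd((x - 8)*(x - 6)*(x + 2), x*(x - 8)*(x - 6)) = x^2 - 14*x + 48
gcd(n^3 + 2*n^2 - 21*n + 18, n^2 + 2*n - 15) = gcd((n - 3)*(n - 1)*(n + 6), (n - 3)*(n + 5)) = n - 3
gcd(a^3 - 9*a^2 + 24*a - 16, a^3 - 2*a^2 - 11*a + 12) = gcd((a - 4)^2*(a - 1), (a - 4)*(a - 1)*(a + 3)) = a^2 - 5*a + 4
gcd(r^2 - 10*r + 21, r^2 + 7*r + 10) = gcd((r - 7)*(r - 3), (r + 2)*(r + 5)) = 1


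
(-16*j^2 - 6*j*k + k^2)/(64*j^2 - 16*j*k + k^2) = (-2*j - k)/(8*j - k)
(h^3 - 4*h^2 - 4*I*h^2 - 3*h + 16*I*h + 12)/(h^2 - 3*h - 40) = (h^3 - 4*h^2*(1 + I) + h*(-3 + 16*I) + 12)/(h^2 - 3*h - 40)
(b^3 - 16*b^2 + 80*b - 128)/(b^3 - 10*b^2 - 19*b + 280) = (b^2 - 8*b + 16)/(b^2 - 2*b - 35)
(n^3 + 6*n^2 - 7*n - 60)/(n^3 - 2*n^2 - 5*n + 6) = (n^2 + 9*n + 20)/(n^2 + n - 2)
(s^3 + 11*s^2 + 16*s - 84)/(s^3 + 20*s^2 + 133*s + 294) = (s - 2)/(s + 7)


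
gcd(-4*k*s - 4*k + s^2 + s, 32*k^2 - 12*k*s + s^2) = -4*k + s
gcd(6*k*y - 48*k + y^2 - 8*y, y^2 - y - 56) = y - 8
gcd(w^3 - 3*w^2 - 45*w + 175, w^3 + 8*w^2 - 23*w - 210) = w^2 + 2*w - 35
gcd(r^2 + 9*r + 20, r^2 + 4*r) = r + 4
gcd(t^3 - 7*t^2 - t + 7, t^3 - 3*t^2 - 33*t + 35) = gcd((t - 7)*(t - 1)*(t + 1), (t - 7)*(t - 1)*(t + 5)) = t^2 - 8*t + 7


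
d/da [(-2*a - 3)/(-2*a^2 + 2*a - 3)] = 4*(-a^2 - 3*a + 3)/(4*a^4 - 8*a^3 + 16*a^2 - 12*a + 9)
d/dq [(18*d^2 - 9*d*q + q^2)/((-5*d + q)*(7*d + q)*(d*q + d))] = ((5*d - q)*(7*d + q)*(9*d - 2*q)*(q + 1) + (5*d - q)*(7*d + q)*(18*d^2 - 9*d*q + q^2) + (5*d - q)*(q + 1)*(18*d^2 - 9*d*q + q^2) + (7*d + q)*(q + 1)*(-18*d^2 + 9*d*q - q^2))/(d*(5*d - q)^2*(7*d + q)^2*(q + 1)^2)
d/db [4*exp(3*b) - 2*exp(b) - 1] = (12*exp(2*b) - 2)*exp(b)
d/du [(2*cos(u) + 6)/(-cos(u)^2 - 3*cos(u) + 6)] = 2*(sin(u)^2 - 6*cos(u) - 16)*sin(u)/(cos(u)^2 + 3*cos(u) - 6)^2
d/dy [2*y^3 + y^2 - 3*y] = 6*y^2 + 2*y - 3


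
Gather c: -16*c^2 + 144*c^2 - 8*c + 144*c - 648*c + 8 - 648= 128*c^2 - 512*c - 640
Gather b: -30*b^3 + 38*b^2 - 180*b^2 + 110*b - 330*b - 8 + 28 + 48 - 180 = -30*b^3 - 142*b^2 - 220*b - 112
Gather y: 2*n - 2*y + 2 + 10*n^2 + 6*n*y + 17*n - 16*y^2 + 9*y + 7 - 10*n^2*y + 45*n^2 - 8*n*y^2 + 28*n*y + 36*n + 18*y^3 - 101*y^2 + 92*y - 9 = 55*n^2 + 55*n + 18*y^3 + y^2*(-8*n - 117) + y*(-10*n^2 + 34*n + 99)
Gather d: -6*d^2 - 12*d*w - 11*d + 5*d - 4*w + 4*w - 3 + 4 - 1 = -6*d^2 + d*(-12*w - 6)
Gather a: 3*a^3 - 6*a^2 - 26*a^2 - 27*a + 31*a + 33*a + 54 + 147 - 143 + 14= 3*a^3 - 32*a^2 + 37*a + 72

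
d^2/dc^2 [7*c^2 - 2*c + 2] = 14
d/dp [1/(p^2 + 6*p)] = 2*(-p - 3)/(p^2*(p + 6)^2)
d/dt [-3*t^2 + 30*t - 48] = 30 - 6*t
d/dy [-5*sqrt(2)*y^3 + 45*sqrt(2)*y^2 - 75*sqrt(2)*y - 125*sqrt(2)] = 15*sqrt(2)*(-y^2 + 6*y - 5)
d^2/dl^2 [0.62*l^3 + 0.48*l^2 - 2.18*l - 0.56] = 3.72*l + 0.96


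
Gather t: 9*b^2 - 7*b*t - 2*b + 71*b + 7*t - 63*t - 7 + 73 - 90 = 9*b^2 + 69*b + t*(-7*b - 56) - 24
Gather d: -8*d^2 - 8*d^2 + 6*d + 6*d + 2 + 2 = -16*d^2 + 12*d + 4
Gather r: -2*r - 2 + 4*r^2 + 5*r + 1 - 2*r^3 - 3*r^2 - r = -2*r^3 + r^2 + 2*r - 1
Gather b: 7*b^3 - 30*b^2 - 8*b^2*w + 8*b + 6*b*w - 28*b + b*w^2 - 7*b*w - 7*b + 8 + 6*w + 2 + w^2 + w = 7*b^3 + b^2*(-8*w - 30) + b*(w^2 - w - 27) + w^2 + 7*w + 10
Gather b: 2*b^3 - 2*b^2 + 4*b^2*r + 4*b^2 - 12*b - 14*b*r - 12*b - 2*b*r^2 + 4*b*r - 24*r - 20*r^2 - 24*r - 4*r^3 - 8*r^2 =2*b^3 + b^2*(4*r + 2) + b*(-2*r^2 - 10*r - 24) - 4*r^3 - 28*r^2 - 48*r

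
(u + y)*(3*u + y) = 3*u^2 + 4*u*y + y^2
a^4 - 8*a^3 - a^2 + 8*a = a*(a - 8)*(a - 1)*(a + 1)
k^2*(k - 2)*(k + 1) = k^4 - k^3 - 2*k^2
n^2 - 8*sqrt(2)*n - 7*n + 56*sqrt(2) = (n - 7)*(n - 8*sqrt(2))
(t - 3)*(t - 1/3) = t^2 - 10*t/3 + 1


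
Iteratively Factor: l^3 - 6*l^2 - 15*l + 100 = (l - 5)*(l^2 - l - 20) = (l - 5)*(l + 4)*(l - 5)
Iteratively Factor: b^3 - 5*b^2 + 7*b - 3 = (b - 1)*(b^2 - 4*b + 3) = (b - 3)*(b - 1)*(b - 1)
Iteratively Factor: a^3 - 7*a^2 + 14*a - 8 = (a - 4)*(a^2 - 3*a + 2) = (a - 4)*(a - 2)*(a - 1)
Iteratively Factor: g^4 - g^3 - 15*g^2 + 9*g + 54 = (g + 2)*(g^3 - 3*g^2 - 9*g + 27) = (g - 3)*(g + 2)*(g^2 - 9) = (g - 3)*(g + 2)*(g + 3)*(g - 3)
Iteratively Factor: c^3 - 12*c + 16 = (c - 2)*(c^2 + 2*c - 8) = (c - 2)^2*(c + 4)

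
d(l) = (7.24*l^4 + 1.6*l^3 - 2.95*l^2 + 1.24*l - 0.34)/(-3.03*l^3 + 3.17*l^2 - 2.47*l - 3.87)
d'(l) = (9.09*l^2 - 6.34*l + 2.47)*(7.24*l^4 + 1.6*l^3 - 2.95*l^2 + 1.24*l - 0.34)/(-3.03*l^3 + 3.17*l^2 - 2.47*l - 3.87)^2 + (28.96*l^3 + 4.8*l^2 - 5.9*l + 1.24)/(-3.03*l^3 + 3.17*l^2 - 2.47*l - 3.87)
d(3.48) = -10.78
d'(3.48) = -2.79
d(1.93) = -5.54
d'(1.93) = -4.44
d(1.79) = -4.89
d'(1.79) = -4.71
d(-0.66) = -125.74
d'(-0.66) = -109802.37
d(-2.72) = 3.88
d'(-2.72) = -2.21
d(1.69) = -4.41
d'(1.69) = -4.89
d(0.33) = 0.02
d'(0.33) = -0.20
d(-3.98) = 6.73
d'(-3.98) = -2.30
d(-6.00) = 11.45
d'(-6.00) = -2.36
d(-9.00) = 18.55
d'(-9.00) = -2.38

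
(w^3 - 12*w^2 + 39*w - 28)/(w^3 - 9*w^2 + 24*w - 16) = (w - 7)/(w - 4)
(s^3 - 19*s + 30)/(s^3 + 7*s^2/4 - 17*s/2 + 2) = 4*(s^2 + 2*s - 15)/(4*s^2 + 15*s - 4)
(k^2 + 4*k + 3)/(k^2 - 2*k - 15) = (k + 1)/(k - 5)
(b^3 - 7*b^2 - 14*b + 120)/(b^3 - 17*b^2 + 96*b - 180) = (b + 4)/(b - 6)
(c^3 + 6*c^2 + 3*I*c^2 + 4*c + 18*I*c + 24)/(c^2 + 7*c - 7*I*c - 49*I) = (c^3 + c^2*(6 + 3*I) + c*(4 + 18*I) + 24)/(c^2 + c*(7 - 7*I) - 49*I)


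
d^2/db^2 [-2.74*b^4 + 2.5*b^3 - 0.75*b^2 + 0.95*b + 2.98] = -32.88*b^2 + 15.0*b - 1.5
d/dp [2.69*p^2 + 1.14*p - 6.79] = 5.38*p + 1.14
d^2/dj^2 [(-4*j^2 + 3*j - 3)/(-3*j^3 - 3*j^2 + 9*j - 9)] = 2*(4*j^6 - 9*j^5 + 45*j^4 - 60*j^3 - 27*j + 27)/(3*(j^9 + 3*j^8 - 6*j^7 - 8*j^6 + 36*j^5 - 18*j^4 - 54*j^3 + 108*j^2 - 81*j + 27))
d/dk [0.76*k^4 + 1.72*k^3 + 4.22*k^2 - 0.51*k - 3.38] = 3.04*k^3 + 5.16*k^2 + 8.44*k - 0.51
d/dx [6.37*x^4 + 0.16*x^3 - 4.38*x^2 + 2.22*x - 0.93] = 25.48*x^3 + 0.48*x^2 - 8.76*x + 2.22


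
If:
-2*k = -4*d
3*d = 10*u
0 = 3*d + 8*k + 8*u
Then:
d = 0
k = 0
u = 0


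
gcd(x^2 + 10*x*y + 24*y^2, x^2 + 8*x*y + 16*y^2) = x + 4*y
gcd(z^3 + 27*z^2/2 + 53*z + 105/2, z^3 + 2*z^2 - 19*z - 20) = z + 5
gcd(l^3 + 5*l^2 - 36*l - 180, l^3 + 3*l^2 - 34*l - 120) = l^2 - l - 30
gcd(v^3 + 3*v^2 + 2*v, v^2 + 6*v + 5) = v + 1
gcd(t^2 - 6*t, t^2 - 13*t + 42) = t - 6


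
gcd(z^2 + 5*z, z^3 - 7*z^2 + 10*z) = z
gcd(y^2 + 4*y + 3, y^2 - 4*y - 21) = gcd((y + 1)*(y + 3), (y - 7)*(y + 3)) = y + 3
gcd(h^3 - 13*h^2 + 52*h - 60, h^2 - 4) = h - 2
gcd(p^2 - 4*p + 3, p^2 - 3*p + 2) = p - 1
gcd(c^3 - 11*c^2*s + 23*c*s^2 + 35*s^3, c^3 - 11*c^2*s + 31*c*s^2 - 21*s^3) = -c + 7*s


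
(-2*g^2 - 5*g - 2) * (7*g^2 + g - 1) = -14*g^4 - 37*g^3 - 17*g^2 + 3*g + 2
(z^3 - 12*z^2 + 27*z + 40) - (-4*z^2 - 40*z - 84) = z^3 - 8*z^2 + 67*z + 124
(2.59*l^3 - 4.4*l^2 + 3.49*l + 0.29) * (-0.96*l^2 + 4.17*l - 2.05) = -2.4864*l^5 + 15.0243*l^4 - 27.0079*l^3 + 23.2949*l^2 - 5.9452*l - 0.5945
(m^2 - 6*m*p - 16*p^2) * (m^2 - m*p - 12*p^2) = m^4 - 7*m^3*p - 22*m^2*p^2 + 88*m*p^3 + 192*p^4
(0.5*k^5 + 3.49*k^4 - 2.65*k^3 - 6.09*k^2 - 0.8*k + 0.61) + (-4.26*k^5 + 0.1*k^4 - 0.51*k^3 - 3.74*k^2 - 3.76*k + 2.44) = -3.76*k^5 + 3.59*k^4 - 3.16*k^3 - 9.83*k^2 - 4.56*k + 3.05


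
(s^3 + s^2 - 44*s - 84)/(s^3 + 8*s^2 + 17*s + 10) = (s^2 - s - 42)/(s^2 + 6*s + 5)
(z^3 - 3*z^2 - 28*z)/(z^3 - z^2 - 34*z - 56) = z/(z + 2)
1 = 1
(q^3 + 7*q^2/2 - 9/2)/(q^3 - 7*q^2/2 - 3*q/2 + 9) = (q^2 + 2*q - 3)/(q^2 - 5*q + 6)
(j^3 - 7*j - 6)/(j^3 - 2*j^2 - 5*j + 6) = (j + 1)/(j - 1)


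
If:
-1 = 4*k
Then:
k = -1/4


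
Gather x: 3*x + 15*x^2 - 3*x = 15*x^2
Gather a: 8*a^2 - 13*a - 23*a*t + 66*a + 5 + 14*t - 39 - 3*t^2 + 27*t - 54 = 8*a^2 + a*(53 - 23*t) - 3*t^2 + 41*t - 88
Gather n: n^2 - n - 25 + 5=n^2 - n - 20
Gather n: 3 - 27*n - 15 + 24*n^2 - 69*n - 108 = 24*n^2 - 96*n - 120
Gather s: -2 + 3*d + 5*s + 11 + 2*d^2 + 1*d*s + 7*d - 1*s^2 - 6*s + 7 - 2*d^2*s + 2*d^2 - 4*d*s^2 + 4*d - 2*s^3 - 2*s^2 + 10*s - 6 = 4*d^2 + 14*d - 2*s^3 + s^2*(-4*d - 3) + s*(-2*d^2 + d + 9) + 10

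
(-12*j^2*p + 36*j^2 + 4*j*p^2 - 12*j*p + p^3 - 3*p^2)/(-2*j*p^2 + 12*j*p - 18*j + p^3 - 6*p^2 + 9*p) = (6*j + p)/(p - 3)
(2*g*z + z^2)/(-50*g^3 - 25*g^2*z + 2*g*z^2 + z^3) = z/(-25*g^2 + z^2)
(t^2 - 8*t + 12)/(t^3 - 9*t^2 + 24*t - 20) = (t - 6)/(t^2 - 7*t + 10)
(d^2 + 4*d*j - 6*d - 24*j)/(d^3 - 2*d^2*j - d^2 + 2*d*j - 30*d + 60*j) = (d + 4*j)/(d^2 - 2*d*j + 5*d - 10*j)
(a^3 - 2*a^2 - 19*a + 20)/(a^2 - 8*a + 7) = (a^2 - a - 20)/(a - 7)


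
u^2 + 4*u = u*(u + 4)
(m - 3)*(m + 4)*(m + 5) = m^3 + 6*m^2 - 7*m - 60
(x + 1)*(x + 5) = x^2 + 6*x + 5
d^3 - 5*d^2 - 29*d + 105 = (d - 7)*(d - 3)*(d + 5)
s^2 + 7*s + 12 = (s + 3)*(s + 4)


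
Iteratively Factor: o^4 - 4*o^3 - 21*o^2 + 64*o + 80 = (o + 1)*(o^3 - 5*o^2 - 16*o + 80) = (o - 4)*(o + 1)*(o^2 - o - 20) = (o - 5)*(o - 4)*(o + 1)*(o + 4)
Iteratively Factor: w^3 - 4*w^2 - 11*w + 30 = (w - 5)*(w^2 + w - 6) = (w - 5)*(w + 3)*(w - 2)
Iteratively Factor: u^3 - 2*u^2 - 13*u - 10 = (u + 2)*(u^2 - 4*u - 5) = (u - 5)*(u + 2)*(u + 1)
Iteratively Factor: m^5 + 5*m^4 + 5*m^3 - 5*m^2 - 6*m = (m + 2)*(m^4 + 3*m^3 - m^2 - 3*m) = m*(m + 2)*(m^3 + 3*m^2 - m - 3) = m*(m + 1)*(m + 2)*(m^2 + 2*m - 3) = m*(m - 1)*(m + 1)*(m + 2)*(m + 3)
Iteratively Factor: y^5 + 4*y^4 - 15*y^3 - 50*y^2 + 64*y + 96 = (y - 3)*(y^4 + 7*y^3 + 6*y^2 - 32*y - 32) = (y - 3)*(y + 1)*(y^3 + 6*y^2 - 32) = (y - 3)*(y - 2)*(y + 1)*(y^2 + 8*y + 16) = (y - 3)*(y - 2)*(y + 1)*(y + 4)*(y + 4)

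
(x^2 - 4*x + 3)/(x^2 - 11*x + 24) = (x - 1)/(x - 8)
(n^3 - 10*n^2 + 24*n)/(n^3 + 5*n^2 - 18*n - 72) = n*(n - 6)/(n^2 + 9*n + 18)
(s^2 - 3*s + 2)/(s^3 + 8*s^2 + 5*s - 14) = (s - 2)/(s^2 + 9*s + 14)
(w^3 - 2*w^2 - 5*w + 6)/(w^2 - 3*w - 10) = (w^2 - 4*w + 3)/(w - 5)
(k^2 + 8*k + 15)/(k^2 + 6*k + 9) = (k + 5)/(k + 3)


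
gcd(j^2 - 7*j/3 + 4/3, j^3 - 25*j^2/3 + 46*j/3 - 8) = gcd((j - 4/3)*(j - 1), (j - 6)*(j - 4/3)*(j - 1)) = j^2 - 7*j/3 + 4/3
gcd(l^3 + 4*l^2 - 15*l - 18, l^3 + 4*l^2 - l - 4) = l + 1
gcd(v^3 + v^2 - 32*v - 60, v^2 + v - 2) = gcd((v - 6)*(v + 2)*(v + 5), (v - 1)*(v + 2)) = v + 2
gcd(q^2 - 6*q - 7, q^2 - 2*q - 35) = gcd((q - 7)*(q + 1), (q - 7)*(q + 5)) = q - 7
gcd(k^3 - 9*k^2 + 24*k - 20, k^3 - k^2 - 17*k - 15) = k - 5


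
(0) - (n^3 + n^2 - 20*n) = -n^3 - n^2 + 20*n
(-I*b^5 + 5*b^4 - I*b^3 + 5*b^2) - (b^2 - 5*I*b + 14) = -I*b^5 + 5*b^4 - I*b^3 + 4*b^2 + 5*I*b - 14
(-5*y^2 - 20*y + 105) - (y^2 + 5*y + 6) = -6*y^2 - 25*y + 99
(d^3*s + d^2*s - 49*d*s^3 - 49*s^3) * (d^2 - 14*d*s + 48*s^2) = d^5*s - 14*d^4*s^2 + d^4*s - d^3*s^3 - 14*d^3*s^2 + 686*d^2*s^4 - d^2*s^3 - 2352*d*s^5 + 686*d*s^4 - 2352*s^5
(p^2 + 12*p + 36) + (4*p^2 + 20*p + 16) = 5*p^2 + 32*p + 52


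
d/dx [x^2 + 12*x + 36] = 2*x + 12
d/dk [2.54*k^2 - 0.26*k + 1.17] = 5.08*k - 0.26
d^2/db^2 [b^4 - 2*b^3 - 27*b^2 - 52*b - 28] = 12*b^2 - 12*b - 54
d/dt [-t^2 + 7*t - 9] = 7 - 2*t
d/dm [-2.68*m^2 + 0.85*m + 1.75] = 0.85 - 5.36*m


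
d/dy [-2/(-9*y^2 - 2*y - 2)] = 4*(-9*y - 1)/(9*y^2 + 2*y + 2)^2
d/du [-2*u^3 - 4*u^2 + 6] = 2*u*(-3*u - 4)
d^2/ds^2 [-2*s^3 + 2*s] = -12*s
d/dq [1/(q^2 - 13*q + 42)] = (13 - 2*q)/(q^2 - 13*q + 42)^2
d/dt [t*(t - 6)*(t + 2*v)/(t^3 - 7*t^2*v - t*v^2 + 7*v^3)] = (t*(t - 6)*(t + 2*v)*(-3*t^2 + 14*t*v + v^2) + (t*(t - 6) + t*(t + 2*v) + (t - 6)*(t + 2*v))*(t^3 - 7*t^2*v - t*v^2 + 7*v^3))/(t^3 - 7*t^2*v - t*v^2 + 7*v^3)^2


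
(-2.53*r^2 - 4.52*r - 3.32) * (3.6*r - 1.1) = -9.108*r^3 - 13.489*r^2 - 6.98*r + 3.652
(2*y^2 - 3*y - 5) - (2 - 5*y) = 2*y^2 + 2*y - 7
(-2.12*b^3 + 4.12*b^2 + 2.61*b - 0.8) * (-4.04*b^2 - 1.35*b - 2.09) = 8.5648*b^5 - 13.7828*b^4 - 11.6756*b^3 - 8.9023*b^2 - 4.3749*b + 1.672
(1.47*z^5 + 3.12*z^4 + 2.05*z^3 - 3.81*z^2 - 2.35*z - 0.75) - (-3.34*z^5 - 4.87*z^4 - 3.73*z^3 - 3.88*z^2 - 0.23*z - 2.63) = 4.81*z^5 + 7.99*z^4 + 5.78*z^3 + 0.0699999999999998*z^2 - 2.12*z + 1.88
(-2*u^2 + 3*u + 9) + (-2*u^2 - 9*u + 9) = -4*u^2 - 6*u + 18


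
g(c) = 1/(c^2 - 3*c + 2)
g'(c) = (3 - 2*c)/(c^2 - 3*c + 2)^2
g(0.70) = 2.56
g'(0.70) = 10.52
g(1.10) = -11.11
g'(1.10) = 98.77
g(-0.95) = 0.17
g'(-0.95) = 0.15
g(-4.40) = 0.03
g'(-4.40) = 0.01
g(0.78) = 3.73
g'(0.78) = 19.99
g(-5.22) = 0.02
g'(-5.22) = 0.01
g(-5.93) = 0.02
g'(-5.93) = 0.00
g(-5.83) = 0.02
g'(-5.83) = 0.01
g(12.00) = 0.01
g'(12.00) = 0.00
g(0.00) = 0.50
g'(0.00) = 0.75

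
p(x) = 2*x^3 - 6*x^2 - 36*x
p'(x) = 6*x^2 - 12*x - 36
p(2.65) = -100.32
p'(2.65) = -25.66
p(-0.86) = 25.25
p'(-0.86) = -21.24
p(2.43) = -94.21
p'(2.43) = -29.73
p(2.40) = -93.31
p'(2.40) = -30.24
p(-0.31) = 10.52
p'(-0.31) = -31.70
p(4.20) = -108.86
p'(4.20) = 19.44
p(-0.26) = 8.92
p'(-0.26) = -32.47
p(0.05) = -1.81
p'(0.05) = -36.58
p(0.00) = 0.00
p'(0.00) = -36.00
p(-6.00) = -432.00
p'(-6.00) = 252.00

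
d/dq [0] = 0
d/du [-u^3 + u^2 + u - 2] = -3*u^2 + 2*u + 1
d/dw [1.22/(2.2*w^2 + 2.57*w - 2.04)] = (-5.368*w - 3.1354)/(2.2*w^2 + 2.57*w - 2.04)^2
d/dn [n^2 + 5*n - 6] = 2*n + 5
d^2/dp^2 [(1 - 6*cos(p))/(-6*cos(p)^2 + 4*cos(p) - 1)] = 2*(243*(1 - cos(2*p))^2*cos(p) - 233*cos(p) + 62*cos(2*p) + 144*cos(3*p) - 54*cos(5*p) + 48)/(4*cos(p) - 3*cos(2*p) - 4)^3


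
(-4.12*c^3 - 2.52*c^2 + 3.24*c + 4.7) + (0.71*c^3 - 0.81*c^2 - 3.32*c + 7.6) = -3.41*c^3 - 3.33*c^2 - 0.0799999999999996*c + 12.3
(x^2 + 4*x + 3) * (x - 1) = x^3 + 3*x^2 - x - 3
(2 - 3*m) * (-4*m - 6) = 12*m^2 + 10*m - 12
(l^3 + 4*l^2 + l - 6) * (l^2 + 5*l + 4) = l^5 + 9*l^4 + 25*l^3 + 15*l^2 - 26*l - 24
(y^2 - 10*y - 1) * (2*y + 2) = 2*y^3 - 18*y^2 - 22*y - 2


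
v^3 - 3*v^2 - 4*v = v*(v - 4)*(v + 1)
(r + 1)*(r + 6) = r^2 + 7*r + 6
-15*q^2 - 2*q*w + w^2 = (-5*q + w)*(3*q + w)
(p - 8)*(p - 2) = p^2 - 10*p + 16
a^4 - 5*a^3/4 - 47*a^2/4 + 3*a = a*(a - 4)*(a - 1/4)*(a + 3)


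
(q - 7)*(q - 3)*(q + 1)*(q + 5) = q^4 - 4*q^3 - 34*q^2 + 76*q + 105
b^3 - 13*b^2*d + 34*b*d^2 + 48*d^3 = (b - 8*d)*(b - 6*d)*(b + d)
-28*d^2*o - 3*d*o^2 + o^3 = o*(-7*d + o)*(4*d + o)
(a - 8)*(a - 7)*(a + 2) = a^3 - 13*a^2 + 26*a + 112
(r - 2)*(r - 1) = r^2 - 3*r + 2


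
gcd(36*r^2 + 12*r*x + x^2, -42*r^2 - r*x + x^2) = 6*r + x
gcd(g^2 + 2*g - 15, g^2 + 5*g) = g + 5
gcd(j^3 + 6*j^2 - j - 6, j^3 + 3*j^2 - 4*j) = j - 1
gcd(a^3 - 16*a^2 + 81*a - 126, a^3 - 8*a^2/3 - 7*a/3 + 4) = a - 3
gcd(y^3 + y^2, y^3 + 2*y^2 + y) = y^2 + y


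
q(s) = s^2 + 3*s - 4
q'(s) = 2*s + 3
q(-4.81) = 4.71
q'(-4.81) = -6.62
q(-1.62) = -6.24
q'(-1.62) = -0.24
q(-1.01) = -6.01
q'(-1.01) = 0.98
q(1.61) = 3.42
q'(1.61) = 6.22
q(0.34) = -2.86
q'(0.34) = 3.68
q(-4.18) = 0.93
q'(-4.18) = -5.36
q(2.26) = 7.89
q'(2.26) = 7.52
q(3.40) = 17.76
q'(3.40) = 9.80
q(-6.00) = 14.00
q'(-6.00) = -9.00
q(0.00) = -4.00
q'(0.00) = 3.00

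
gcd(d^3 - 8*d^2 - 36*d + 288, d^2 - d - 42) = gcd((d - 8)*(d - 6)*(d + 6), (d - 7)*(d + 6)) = d + 6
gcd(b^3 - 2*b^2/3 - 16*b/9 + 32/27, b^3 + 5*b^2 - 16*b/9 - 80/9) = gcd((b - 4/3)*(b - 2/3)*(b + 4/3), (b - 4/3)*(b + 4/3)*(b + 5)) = b^2 - 16/9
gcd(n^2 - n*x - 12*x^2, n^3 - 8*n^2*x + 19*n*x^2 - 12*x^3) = -n + 4*x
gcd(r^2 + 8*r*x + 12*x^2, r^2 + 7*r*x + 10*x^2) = r + 2*x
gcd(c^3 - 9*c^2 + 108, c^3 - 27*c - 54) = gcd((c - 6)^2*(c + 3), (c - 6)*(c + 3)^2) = c^2 - 3*c - 18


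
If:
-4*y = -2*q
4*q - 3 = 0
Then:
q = 3/4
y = 3/8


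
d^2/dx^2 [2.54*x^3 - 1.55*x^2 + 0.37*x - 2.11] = 15.24*x - 3.1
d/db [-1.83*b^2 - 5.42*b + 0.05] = -3.66*b - 5.42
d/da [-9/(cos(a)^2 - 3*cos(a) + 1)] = 9*(3 - 2*cos(a))*sin(a)/(cos(a)^2 - 3*cos(a) + 1)^2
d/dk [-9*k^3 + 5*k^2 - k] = -27*k^2 + 10*k - 1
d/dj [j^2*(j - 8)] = j*(3*j - 16)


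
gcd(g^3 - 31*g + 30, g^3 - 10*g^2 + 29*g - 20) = g^2 - 6*g + 5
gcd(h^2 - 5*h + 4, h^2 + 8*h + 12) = 1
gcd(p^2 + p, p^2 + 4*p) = p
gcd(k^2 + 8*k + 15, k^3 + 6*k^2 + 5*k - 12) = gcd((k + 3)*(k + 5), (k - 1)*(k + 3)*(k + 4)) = k + 3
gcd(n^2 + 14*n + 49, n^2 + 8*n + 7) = n + 7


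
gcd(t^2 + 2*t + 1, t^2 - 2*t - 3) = t + 1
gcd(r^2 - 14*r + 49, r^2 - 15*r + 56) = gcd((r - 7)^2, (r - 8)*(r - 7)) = r - 7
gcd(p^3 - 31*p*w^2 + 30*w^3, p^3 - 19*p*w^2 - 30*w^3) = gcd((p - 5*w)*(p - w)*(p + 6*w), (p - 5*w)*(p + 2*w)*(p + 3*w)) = p - 5*w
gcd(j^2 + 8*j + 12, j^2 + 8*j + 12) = j^2 + 8*j + 12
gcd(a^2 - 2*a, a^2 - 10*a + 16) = a - 2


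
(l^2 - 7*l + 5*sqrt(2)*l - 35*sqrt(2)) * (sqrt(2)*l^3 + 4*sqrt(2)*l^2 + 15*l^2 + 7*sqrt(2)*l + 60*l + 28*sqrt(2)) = sqrt(2)*l^5 - 3*sqrt(2)*l^4 + 25*l^4 - 75*l^3 + 54*sqrt(2)*l^3 - 630*l^2 - 246*sqrt(2)*l^2 - 2296*sqrt(2)*l - 210*l - 1960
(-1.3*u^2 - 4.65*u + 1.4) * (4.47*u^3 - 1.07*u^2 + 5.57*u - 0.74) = -5.811*u^5 - 19.3945*u^4 + 3.9925*u^3 - 26.4365*u^2 + 11.239*u - 1.036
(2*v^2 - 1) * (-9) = 9 - 18*v^2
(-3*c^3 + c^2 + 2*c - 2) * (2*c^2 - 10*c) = -6*c^5 + 32*c^4 - 6*c^3 - 24*c^2 + 20*c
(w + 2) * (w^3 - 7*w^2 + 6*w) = w^4 - 5*w^3 - 8*w^2 + 12*w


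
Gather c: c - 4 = c - 4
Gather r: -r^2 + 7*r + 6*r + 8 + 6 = -r^2 + 13*r + 14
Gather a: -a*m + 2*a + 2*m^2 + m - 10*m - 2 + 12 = a*(2 - m) + 2*m^2 - 9*m + 10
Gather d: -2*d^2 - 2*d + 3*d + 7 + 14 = -2*d^2 + d + 21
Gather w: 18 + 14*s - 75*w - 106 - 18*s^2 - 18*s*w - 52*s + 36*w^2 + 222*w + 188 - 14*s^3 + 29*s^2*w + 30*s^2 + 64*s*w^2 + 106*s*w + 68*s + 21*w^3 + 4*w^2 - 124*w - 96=-14*s^3 + 12*s^2 + 30*s + 21*w^3 + w^2*(64*s + 40) + w*(29*s^2 + 88*s + 23) + 4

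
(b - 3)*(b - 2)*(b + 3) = b^3 - 2*b^2 - 9*b + 18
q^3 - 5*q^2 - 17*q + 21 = (q - 7)*(q - 1)*(q + 3)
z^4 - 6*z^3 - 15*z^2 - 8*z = z*(z - 8)*(z + 1)^2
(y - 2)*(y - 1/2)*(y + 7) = y^3 + 9*y^2/2 - 33*y/2 + 7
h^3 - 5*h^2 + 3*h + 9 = (h - 3)^2*(h + 1)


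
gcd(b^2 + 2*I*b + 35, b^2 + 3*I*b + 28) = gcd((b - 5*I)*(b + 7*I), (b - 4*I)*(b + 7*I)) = b + 7*I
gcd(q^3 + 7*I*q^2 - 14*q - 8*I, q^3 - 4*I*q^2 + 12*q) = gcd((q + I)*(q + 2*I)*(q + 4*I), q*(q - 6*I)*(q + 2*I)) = q + 2*I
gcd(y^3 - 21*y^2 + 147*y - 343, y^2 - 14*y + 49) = y^2 - 14*y + 49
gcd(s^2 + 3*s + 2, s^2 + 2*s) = s + 2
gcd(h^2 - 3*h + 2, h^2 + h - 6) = h - 2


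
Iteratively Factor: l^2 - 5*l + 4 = (l - 4)*(l - 1)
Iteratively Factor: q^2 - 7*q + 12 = (q - 4)*(q - 3)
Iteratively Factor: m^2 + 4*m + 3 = (m + 3)*(m + 1)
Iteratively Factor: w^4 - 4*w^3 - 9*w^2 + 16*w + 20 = (w + 2)*(w^3 - 6*w^2 + 3*w + 10) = (w - 5)*(w + 2)*(w^2 - w - 2) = (w - 5)*(w - 2)*(w + 2)*(w + 1)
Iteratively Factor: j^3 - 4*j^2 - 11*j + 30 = (j + 3)*(j^2 - 7*j + 10) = (j - 5)*(j + 3)*(j - 2)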